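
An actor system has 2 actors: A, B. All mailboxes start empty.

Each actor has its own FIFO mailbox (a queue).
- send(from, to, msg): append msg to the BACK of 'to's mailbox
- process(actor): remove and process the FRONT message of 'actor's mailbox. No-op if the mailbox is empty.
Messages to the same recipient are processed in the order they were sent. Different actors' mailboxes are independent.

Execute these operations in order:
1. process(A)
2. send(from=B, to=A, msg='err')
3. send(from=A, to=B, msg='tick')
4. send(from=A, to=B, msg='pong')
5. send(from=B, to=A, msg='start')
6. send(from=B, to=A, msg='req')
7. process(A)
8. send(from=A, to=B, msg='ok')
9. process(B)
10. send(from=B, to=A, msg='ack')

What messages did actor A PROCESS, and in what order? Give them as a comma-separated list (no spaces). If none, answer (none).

Answer: err

Derivation:
After 1 (process(A)): A:[] B:[]
After 2 (send(from=B, to=A, msg='err')): A:[err] B:[]
After 3 (send(from=A, to=B, msg='tick')): A:[err] B:[tick]
After 4 (send(from=A, to=B, msg='pong')): A:[err] B:[tick,pong]
After 5 (send(from=B, to=A, msg='start')): A:[err,start] B:[tick,pong]
After 6 (send(from=B, to=A, msg='req')): A:[err,start,req] B:[tick,pong]
After 7 (process(A)): A:[start,req] B:[tick,pong]
After 8 (send(from=A, to=B, msg='ok')): A:[start,req] B:[tick,pong,ok]
After 9 (process(B)): A:[start,req] B:[pong,ok]
After 10 (send(from=B, to=A, msg='ack')): A:[start,req,ack] B:[pong,ok]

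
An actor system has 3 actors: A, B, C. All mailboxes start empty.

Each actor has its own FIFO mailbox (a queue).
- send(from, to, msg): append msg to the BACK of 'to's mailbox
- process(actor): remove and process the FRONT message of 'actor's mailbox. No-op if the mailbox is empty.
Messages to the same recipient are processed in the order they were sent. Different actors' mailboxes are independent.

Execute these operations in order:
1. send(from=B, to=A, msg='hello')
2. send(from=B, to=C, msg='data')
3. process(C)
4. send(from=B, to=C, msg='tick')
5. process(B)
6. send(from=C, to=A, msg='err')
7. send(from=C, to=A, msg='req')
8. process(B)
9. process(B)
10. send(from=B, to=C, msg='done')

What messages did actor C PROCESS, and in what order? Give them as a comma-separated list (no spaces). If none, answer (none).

Answer: data

Derivation:
After 1 (send(from=B, to=A, msg='hello')): A:[hello] B:[] C:[]
After 2 (send(from=B, to=C, msg='data')): A:[hello] B:[] C:[data]
After 3 (process(C)): A:[hello] B:[] C:[]
After 4 (send(from=B, to=C, msg='tick')): A:[hello] B:[] C:[tick]
After 5 (process(B)): A:[hello] B:[] C:[tick]
After 6 (send(from=C, to=A, msg='err')): A:[hello,err] B:[] C:[tick]
After 7 (send(from=C, to=A, msg='req')): A:[hello,err,req] B:[] C:[tick]
After 8 (process(B)): A:[hello,err,req] B:[] C:[tick]
After 9 (process(B)): A:[hello,err,req] B:[] C:[tick]
After 10 (send(from=B, to=C, msg='done')): A:[hello,err,req] B:[] C:[tick,done]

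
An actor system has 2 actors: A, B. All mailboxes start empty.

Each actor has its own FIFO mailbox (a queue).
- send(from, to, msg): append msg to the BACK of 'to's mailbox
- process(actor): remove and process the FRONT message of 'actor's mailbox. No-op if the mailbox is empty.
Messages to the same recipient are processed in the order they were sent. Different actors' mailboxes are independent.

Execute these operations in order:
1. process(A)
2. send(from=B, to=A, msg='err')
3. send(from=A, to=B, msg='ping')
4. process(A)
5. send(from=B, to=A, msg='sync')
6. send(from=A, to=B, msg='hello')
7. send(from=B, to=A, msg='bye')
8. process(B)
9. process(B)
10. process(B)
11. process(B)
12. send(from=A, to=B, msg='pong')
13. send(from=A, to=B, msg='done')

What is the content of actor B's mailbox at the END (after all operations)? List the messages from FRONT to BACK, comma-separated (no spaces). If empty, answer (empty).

Answer: pong,done

Derivation:
After 1 (process(A)): A:[] B:[]
After 2 (send(from=B, to=A, msg='err')): A:[err] B:[]
After 3 (send(from=A, to=B, msg='ping')): A:[err] B:[ping]
After 4 (process(A)): A:[] B:[ping]
After 5 (send(from=B, to=A, msg='sync')): A:[sync] B:[ping]
After 6 (send(from=A, to=B, msg='hello')): A:[sync] B:[ping,hello]
After 7 (send(from=B, to=A, msg='bye')): A:[sync,bye] B:[ping,hello]
After 8 (process(B)): A:[sync,bye] B:[hello]
After 9 (process(B)): A:[sync,bye] B:[]
After 10 (process(B)): A:[sync,bye] B:[]
After 11 (process(B)): A:[sync,bye] B:[]
After 12 (send(from=A, to=B, msg='pong')): A:[sync,bye] B:[pong]
After 13 (send(from=A, to=B, msg='done')): A:[sync,bye] B:[pong,done]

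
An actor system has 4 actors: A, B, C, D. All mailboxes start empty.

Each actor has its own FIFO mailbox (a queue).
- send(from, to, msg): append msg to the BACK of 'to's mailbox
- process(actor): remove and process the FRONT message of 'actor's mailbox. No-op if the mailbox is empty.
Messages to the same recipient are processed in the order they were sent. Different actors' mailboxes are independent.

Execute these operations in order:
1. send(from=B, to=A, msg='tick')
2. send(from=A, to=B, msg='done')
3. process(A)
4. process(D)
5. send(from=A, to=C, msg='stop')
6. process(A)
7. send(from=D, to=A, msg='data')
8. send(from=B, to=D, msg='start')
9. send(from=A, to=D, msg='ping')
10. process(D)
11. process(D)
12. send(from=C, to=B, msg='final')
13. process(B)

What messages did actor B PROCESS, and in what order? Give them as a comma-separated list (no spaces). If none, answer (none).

After 1 (send(from=B, to=A, msg='tick')): A:[tick] B:[] C:[] D:[]
After 2 (send(from=A, to=B, msg='done')): A:[tick] B:[done] C:[] D:[]
After 3 (process(A)): A:[] B:[done] C:[] D:[]
After 4 (process(D)): A:[] B:[done] C:[] D:[]
After 5 (send(from=A, to=C, msg='stop')): A:[] B:[done] C:[stop] D:[]
After 6 (process(A)): A:[] B:[done] C:[stop] D:[]
After 7 (send(from=D, to=A, msg='data')): A:[data] B:[done] C:[stop] D:[]
After 8 (send(from=B, to=D, msg='start')): A:[data] B:[done] C:[stop] D:[start]
After 9 (send(from=A, to=D, msg='ping')): A:[data] B:[done] C:[stop] D:[start,ping]
After 10 (process(D)): A:[data] B:[done] C:[stop] D:[ping]
After 11 (process(D)): A:[data] B:[done] C:[stop] D:[]
After 12 (send(from=C, to=B, msg='final')): A:[data] B:[done,final] C:[stop] D:[]
After 13 (process(B)): A:[data] B:[final] C:[stop] D:[]

Answer: done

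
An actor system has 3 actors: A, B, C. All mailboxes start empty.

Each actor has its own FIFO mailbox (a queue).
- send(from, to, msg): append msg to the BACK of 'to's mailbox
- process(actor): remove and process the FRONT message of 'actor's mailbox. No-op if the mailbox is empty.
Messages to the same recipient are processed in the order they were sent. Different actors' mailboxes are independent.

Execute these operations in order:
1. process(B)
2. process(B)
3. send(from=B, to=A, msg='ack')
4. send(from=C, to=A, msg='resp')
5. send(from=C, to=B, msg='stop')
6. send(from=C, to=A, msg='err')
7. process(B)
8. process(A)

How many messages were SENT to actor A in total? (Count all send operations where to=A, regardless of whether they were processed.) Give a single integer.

After 1 (process(B)): A:[] B:[] C:[]
After 2 (process(B)): A:[] B:[] C:[]
After 3 (send(from=B, to=A, msg='ack')): A:[ack] B:[] C:[]
After 4 (send(from=C, to=A, msg='resp')): A:[ack,resp] B:[] C:[]
After 5 (send(from=C, to=B, msg='stop')): A:[ack,resp] B:[stop] C:[]
After 6 (send(from=C, to=A, msg='err')): A:[ack,resp,err] B:[stop] C:[]
After 7 (process(B)): A:[ack,resp,err] B:[] C:[]
After 8 (process(A)): A:[resp,err] B:[] C:[]

Answer: 3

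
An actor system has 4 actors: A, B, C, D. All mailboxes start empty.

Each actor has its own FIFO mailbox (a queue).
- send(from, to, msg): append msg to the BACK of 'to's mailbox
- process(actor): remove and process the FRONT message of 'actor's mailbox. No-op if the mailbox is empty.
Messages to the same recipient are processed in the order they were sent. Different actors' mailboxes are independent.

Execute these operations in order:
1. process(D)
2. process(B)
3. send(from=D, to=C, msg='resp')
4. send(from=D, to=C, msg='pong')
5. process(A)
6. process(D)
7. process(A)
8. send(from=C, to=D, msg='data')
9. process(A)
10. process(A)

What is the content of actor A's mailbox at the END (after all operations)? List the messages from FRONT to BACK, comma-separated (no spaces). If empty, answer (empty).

After 1 (process(D)): A:[] B:[] C:[] D:[]
After 2 (process(B)): A:[] B:[] C:[] D:[]
After 3 (send(from=D, to=C, msg='resp')): A:[] B:[] C:[resp] D:[]
After 4 (send(from=D, to=C, msg='pong')): A:[] B:[] C:[resp,pong] D:[]
After 5 (process(A)): A:[] B:[] C:[resp,pong] D:[]
After 6 (process(D)): A:[] B:[] C:[resp,pong] D:[]
After 7 (process(A)): A:[] B:[] C:[resp,pong] D:[]
After 8 (send(from=C, to=D, msg='data')): A:[] B:[] C:[resp,pong] D:[data]
After 9 (process(A)): A:[] B:[] C:[resp,pong] D:[data]
After 10 (process(A)): A:[] B:[] C:[resp,pong] D:[data]

Answer: (empty)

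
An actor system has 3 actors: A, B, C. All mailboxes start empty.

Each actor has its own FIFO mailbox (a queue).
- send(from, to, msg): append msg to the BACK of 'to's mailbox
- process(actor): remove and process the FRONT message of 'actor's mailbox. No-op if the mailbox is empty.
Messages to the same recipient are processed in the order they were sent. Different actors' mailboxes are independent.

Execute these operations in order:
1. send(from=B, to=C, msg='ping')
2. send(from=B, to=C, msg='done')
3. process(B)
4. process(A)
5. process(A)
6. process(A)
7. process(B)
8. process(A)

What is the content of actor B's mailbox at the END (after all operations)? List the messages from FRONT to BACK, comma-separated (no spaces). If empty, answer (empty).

After 1 (send(from=B, to=C, msg='ping')): A:[] B:[] C:[ping]
After 2 (send(from=B, to=C, msg='done')): A:[] B:[] C:[ping,done]
After 3 (process(B)): A:[] B:[] C:[ping,done]
After 4 (process(A)): A:[] B:[] C:[ping,done]
After 5 (process(A)): A:[] B:[] C:[ping,done]
After 6 (process(A)): A:[] B:[] C:[ping,done]
After 7 (process(B)): A:[] B:[] C:[ping,done]
After 8 (process(A)): A:[] B:[] C:[ping,done]

Answer: (empty)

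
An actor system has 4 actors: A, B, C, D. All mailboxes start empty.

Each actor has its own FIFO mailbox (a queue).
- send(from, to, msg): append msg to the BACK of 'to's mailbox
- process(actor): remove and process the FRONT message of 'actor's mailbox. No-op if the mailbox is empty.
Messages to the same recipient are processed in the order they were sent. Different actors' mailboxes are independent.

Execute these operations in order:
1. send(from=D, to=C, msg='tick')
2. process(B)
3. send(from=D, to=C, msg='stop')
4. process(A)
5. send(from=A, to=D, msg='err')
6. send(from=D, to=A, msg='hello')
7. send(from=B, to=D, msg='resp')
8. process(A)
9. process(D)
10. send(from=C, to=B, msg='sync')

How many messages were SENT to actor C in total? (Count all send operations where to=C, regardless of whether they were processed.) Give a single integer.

Answer: 2

Derivation:
After 1 (send(from=D, to=C, msg='tick')): A:[] B:[] C:[tick] D:[]
After 2 (process(B)): A:[] B:[] C:[tick] D:[]
After 3 (send(from=D, to=C, msg='stop')): A:[] B:[] C:[tick,stop] D:[]
After 4 (process(A)): A:[] B:[] C:[tick,stop] D:[]
After 5 (send(from=A, to=D, msg='err')): A:[] B:[] C:[tick,stop] D:[err]
After 6 (send(from=D, to=A, msg='hello')): A:[hello] B:[] C:[tick,stop] D:[err]
After 7 (send(from=B, to=D, msg='resp')): A:[hello] B:[] C:[tick,stop] D:[err,resp]
After 8 (process(A)): A:[] B:[] C:[tick,stop] D:[err,resp]
After 9 (process(D)): A:[] B:[] C:[tick,stop] D:[resp]
After 10 (send(from=C, to=B, msg='sync')): A:[] B:[sync] C:[tick,stop] D:[resp]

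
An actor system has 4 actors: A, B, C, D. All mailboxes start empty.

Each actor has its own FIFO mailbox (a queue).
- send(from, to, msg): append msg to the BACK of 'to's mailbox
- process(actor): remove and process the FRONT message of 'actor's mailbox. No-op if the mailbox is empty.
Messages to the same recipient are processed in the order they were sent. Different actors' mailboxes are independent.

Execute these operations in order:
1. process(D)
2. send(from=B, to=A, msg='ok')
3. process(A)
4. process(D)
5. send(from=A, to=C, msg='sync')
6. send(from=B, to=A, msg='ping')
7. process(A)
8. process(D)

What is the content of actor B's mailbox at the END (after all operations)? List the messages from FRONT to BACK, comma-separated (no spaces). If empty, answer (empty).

After 1 (process(D)): A:[] B:[] C:[] D:[]
After 2 (send(from=B, to=A, msg='ok')): A:[ok] B:[] C:[] D:[]
After 3 (process(A)): A:[] B:[] C:[] D:[]
After 4 (process(D)): A:[] B:[] C:[] D:[]
After 5 (send(from=A, to=C, msg='sync')): A:[] B:[] C:[sync] D:[]
After 6 (send(from=B, to=A, msg='ping')): A:[ping] B:[] C:[sync] D:[]
After 7 (process(A)): A:[] B:[] C:[sync] D:[]
After 8 (process(D)): A:[] B:[] C:[sync] D:[]

Answer: (empty)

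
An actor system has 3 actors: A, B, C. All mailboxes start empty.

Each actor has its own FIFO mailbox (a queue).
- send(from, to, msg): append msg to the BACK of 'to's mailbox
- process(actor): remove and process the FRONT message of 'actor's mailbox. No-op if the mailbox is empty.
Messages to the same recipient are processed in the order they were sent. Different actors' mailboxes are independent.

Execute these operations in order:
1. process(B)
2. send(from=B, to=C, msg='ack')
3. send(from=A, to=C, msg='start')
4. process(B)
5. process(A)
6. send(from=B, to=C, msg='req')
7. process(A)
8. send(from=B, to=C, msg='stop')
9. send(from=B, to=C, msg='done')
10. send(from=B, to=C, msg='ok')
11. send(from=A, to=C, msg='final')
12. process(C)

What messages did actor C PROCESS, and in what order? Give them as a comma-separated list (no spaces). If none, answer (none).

After 1 (process(B)): A:[] B:[] C:[]
After 2 (send(from=B, to=C, msg='ack')): A:[] B:[] C:[ack]
After 3 (send(from=A, to=C, msg='start')): A:[] B:[] C:[ack,start]
After 4 (process(B)): A:[] B:[] C:[ack,start]
After 5 (process(A)): A:[] B:[] C:[ack,start]
After 6 (send(from=B, to=C, msg='req')): A:[] B:[] C:[ack,start,req]
After 7 (process(A)): A:[] B:[] C:[ack,start,req]
After 8 (send(from=B, to=C, msg='stop')): A:[] B:[] C:[ack,start,req,stop]
After 9 (send(from=B, to=C, msg='done')): A:[] B:[] C:[ack,start,req,stop,done]
After 10 (send(from=B, to=C, msg='ok')): A:[] B:[] C:[ack,start,req,stop,done,ok]
After 11 (send(from=A, to=C, msg='final')): A:[] B:[] C:[ack,start,req,stop,done,ok,final]
After 12 (process(C)): A:[] B:[] C:[start,req,stop,done,ok,final]

Answer: ack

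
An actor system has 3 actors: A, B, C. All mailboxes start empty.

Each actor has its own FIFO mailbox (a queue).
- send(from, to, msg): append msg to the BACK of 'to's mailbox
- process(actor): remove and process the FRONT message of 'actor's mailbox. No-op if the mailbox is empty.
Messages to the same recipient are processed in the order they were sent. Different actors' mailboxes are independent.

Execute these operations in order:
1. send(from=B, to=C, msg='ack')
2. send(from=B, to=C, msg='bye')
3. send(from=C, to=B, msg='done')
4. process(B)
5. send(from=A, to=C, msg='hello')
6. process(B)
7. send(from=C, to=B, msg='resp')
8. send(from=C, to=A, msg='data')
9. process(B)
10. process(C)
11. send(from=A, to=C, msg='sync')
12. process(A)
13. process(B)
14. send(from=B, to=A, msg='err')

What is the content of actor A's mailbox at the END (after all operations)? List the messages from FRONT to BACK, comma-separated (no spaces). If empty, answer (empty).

Answer: err

Derivation:
After 1 (send(from=B, to=C, msg='ack')): A:[] B:[] C:[ack]
After 2 (send(from=B, to=C, msg='bye')): A:[] B:[] C:[ack,bye]
After 3 (send(from=C, to=B, msg='done')): A:[] B:[done] C:[ack,bye]
After 4 (process(B)): A:[] B:[] C:[ack,bye]
After 5 (send(from=A, to=C, msg='hello')): A:[] B:[] C:[ack,bye,hello]
After 6 (process(B)): A:[] B:[] C:[ack,bye,hello]
After 7 (send(from=C, to=B, msg='resp')): A:[] B:[resp] C:[ack,bye,hello]
After 8 (send(from=C, to=A, msg='data')): A:[data] B:[resp] C:[ack,bye,hello]
After 9 (process(B)): A:[data] B:[] C:[ack,bye,hello]
After 10 (process(C)): A:[data] B:[] C:[bye,hello]
After 11 (send(from=A, to=C, msg='sync')): A:[data] B:[] C:[bye,hello,sync]
After 12 (process(A)): A:[] B:[] C:[bye,hello,sync]
After 13 (process(B)): A:[] B:[] C:[bye,hello,sync]
After 14 (send(from=B, to=A, msg='err')): A:[err] B:[] C:[bye,hello,sync]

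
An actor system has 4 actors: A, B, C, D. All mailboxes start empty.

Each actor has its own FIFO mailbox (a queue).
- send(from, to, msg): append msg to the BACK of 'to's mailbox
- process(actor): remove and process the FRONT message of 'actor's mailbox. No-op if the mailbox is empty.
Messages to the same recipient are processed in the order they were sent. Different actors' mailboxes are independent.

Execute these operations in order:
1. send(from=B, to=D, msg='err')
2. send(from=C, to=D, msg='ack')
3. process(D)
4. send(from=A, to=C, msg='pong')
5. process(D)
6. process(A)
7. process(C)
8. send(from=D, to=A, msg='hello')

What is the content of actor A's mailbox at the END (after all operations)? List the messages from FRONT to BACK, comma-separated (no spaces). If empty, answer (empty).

After 1 (send(from=B, to=D, msg='err')): A:[] B:[] C:[] D:[err]
After 2 (send(from=C, to=D, msg='ack')): A:[] B:[] C:[] D:[err,ack]
After 3 (process(D)): A:[] B:[] C:[] D:[ack]
After 4 (send(from=A, to=C, msg='pong')): A:[] B:[] C:[pong] D:[ack]
After 5 (process(D)): A:[] B:[] C:[pong] D:[]
After 6 (process(A)): A:[] B:[] C:[pong] D:[]
After 7 (process(C)): A:[] B:[] C:[] D:[]
After 8 (send(from=D, to=A, msg='hello')): A:[hello] B:[] C:[] D:[]

Answer: hello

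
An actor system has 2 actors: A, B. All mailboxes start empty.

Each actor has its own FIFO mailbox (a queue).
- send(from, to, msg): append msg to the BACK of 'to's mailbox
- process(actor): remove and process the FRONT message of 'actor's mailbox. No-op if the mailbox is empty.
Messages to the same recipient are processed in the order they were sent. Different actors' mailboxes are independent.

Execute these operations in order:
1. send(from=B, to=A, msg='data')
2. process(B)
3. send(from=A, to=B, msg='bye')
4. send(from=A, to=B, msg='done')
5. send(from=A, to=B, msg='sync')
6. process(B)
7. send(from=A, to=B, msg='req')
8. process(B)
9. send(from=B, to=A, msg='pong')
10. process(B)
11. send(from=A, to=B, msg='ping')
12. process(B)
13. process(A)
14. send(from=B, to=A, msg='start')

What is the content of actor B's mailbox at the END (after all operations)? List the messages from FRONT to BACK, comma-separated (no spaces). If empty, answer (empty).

After 1 (send(from=B, to=A, msg='data')): A:[data] B:[]
After 2 (process(B)): A:[data] B:[]
After 3 (send(from=A, to=B, msg='bye')): A:[data] B:[bye]
After 4 (send(from=A, to=B, msg='done')): A:[data] B:[bye,done]
After 5 (send(from=A, to=B, msg='sync')): A:[data] B:[bye,done,sync]
After 6 (process(B)): A:[data] B:[done,sync]
After 7 (send(from=A, to=B, msg='req')): A:[data] B:[done,sync,req]
After 8 (process(B)): A:[data] B:[sync,req]
After 9 (send(from=B, to=A, msg='pong')): A:[data,pong] B:[sync,req]
After 10 (process(B)): A:[data,pong] B:[req]
After 11 (send(from=A, to=B, msg='ping')): A:[data,pong] B:[req,ping]
After 12 (process(B)): A:[data,pong] B:[ping]
After 13 (process(A)): A:[pong] B:[ping]
After 14 (send(from=B, to=A, msg='start')): A:[pong,start] B:[ping]

Answer: ping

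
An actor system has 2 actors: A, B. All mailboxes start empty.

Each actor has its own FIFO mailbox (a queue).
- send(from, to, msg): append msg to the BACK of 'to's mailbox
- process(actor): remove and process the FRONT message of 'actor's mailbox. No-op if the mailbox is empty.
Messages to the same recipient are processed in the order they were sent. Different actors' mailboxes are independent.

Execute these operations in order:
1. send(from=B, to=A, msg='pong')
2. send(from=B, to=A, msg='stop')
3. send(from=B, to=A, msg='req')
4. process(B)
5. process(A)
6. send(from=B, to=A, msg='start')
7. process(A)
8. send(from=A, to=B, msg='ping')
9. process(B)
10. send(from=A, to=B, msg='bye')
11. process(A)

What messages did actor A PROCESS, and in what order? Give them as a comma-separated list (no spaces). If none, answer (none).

After 1 (send(from=B, to=A, msg='pong')): A:[pong] B:[]
After 2 (send(from=B, to=A, msg='stop')): A:[pong,stop] B:[]
After 3 (send(from=B, to=A, msg='req')): A:[pong,stop,req] B:[]
After 4 (process(B)): A:[pong,stop,req] B:[]
After 5 (process(A)): A:[stop,req] B:[]
After 6 (send(from=B, to=A, msg='start')): A:[stop,req,start] B:[]
After 7 (process(A)): A:[req,start] B:[]
After 8 (send(from=A, to=B, msg='ping')): A:[req,start] B:[ping]
After 9 (process(B)): A:[req,start] B:[]
After 10 (send(from=A, to=B, msg='bye')): A:[req,start] B:[bye]
After 11 (process(A)): A:[start] B:[bye]

Answer: pong,stop,req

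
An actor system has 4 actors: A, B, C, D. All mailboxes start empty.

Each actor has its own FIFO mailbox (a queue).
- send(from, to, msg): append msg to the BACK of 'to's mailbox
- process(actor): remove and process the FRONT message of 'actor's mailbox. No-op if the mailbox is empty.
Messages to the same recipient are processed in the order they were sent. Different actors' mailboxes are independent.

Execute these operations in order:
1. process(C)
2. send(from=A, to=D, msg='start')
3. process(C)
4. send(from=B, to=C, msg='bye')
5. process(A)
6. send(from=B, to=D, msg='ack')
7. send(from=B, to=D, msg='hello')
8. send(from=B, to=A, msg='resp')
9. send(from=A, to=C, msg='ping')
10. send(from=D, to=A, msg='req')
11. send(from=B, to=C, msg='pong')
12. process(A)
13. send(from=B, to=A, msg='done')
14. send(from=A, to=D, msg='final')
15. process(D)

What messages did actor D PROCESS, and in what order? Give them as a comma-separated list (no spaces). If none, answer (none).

After 1 (process(C)): A:[] B:[] C:[] D:[]
After 2 (send(from=A, to=D, msg='start')): A:[] B:[] C:[] D:[start]
After 3 (process(C)): A:[] B:[] C:[] D:[start]
After 4 (send(from=B, to=C, msg='bye')): A:[] B:[] C:[bye] D:[start]
After 5 (process(A)): A:[] B:[] C:[bye] D:[start]
After 6 (send(from=B, to=D, msg='ack')): A:[] B:[] C:[bye] D:[start,ack]
After 7 (send(from=B, to=D, msg='hello')): A:[] B:[] C:[bye] D:[start,ack,hello]
After 8 (send(from=B, to=A, msg='resp')): A:[resp] B:[] C:[bye] D:[start,ack,hello]
After 9 (send(from=A, to=C, msg='ping')): A:[resp] B:[] C:[bye,ping] D:[start,ack,hello]
After 10 (send(from=D, to=A, msg='req')): A:[resp,req] B:[] C:[bye,ping] D:[start,ack,hello]
After 11 (send(from=B, to=C, msg='pong')): A:[resp,req] B:[] C:[bye,ping,pong] D:[start,ack,hello]
After 12 (process(A)): A:[req] B:[] C:[bye,ping,pong] D:[start,ack,hello]
After 13 (send(from=B, to=A, msg='done')): A:[req,done] B:[] C:[bye,ping,pong] D:[start,ack,hello]
After 14 (send(from=A, to=D, msg='final')): A:[req,done] B:[] C:[bye,ping,pong] D:[start,ack,hello,final]
After 15 (process(D)): A:[req,done] B:[] C:[bye,ping,pong] D:[ack,hello,final]

Answer: start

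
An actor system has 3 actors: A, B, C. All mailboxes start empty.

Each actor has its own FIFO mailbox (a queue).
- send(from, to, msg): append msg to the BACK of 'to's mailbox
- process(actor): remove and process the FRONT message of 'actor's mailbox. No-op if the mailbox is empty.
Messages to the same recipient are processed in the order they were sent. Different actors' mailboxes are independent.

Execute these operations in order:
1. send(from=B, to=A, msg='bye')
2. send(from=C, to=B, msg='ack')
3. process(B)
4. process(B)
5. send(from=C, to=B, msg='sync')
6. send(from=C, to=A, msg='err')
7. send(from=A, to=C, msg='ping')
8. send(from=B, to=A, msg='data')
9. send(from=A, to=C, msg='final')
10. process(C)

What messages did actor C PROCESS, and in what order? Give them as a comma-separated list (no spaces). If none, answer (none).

After 1 (send(from=B, to=A, msg='bye')): A:[bye] B:[] C:[]
After 2 (send(from=C, to=B, msg='ack')): A:[bye] B:[ack] C:[]
After 3 (process(B)): A:[bye] B:[] C:[]
After 4 (process(B)): A:[bye] B:[] C:[]
After 5 (send(from=C, to=B, msg='sync')): A:[bye] B:[sync] C:[]
After 6 (send(from=C, to=A, msg='err')): A:[bye,err] B:[sync] C:[]
After 7 (send(from=A, to=C, msg='ping')): A:[bye,err] B:[sync] C:[ping]
After 8 (send(from=B, to=A, msg='data')): A:[bye,err,data] B:[sync] C:[ping]
After 9 (send(from=A, to=C, msg='final')): A:[bye,err,data] B:[sync] C:[ping,final]
After 10 (process(C)): A:[bye,err,data] B:[sync] C:[final]

Answer: ping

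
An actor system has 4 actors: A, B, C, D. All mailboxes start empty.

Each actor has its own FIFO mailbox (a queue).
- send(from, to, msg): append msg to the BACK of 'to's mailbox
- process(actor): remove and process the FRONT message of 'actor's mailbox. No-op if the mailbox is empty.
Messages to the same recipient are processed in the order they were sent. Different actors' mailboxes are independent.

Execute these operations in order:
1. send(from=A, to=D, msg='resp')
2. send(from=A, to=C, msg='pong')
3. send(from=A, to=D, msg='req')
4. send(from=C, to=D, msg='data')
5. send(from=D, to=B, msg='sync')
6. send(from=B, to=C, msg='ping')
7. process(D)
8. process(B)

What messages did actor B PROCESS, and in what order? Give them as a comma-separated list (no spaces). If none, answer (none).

Answer: sync

Derivation:
After 1 (send(from=A, to=D, msg='resp')): A:[] B:[] C:[] D:[resp]
After 2 (send(from=A, to=C, msg='pong')): A:[] B:[] C:[pong] D:[resp]
After 3 (send(from=A, to=D, msg='req')): A:[] B:[] C:[pong] D:[resp,req]
After 4 (send(from=C, to=D, msg='data')): A:[] B:[] C:[pong] D:[resp,req,data]
After 5 (send(from=D, to=B, msg='sync')): A:[] B:[sync] C:[pong] D:[resp,req,data]
After 6 (send(from=B, to=C, msg='ping')): A:[] B:[sync] C:[pong,ping] D:[resp,req,data]
After 7 (process(D)): A:[] B:[sync] C:[pong,ping] D:[req,data]
After 8 (process(B)): A:[] B:[] C:[pong,ping] D:[req,data]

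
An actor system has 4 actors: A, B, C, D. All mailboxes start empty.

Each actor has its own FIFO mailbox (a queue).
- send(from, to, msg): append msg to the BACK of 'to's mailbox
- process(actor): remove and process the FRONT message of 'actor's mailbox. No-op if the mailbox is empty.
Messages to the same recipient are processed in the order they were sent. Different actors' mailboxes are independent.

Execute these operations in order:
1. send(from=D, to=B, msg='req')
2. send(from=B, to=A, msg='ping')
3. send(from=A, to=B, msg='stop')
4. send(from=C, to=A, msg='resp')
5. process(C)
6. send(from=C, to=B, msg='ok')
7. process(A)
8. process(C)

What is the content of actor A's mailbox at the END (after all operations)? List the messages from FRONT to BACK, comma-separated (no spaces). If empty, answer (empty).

Answer: resp

Derivation:
After 1 (send(from=D, to=B, msg='req')): A:[] B:[req] C:[] D:[]
After 2 (send(from=B, to=A, msg='ping')): A:[ping] B:[req] C:[] D:[]
After 3 (send(from=A, to=B, msg='stop')): A:[ping] B:[req,stop] C:[] D:[]
After 4 (send(from=C, to=A, msg='resp')): A:[ping,resp] B:[req,stop] C:[] D:[]
After 5 (process(C)): A:[ping,resp] B:[req,stop] C:[] D:[]
After 6 (send(from=C, to=B, msg='ok')): A:[ping,resp] B:[req,stop,ok] C:[] D:[]
After 7 (process(A)): A:[resp] B:[req,stop,ok] C:[] D:[]
After 8 (process(C)): A:[resp] B:[req,stop,ok] C:[] D:[]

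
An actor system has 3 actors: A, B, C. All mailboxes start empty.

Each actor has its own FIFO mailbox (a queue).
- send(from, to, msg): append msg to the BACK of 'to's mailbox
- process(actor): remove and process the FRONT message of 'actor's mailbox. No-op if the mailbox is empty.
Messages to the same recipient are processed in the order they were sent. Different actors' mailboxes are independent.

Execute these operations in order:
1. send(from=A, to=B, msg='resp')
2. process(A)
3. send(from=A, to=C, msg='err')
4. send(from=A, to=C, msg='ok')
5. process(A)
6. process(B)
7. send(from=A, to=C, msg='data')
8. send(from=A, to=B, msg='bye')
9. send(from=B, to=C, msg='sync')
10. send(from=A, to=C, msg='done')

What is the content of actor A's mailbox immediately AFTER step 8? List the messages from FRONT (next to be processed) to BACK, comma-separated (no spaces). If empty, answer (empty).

After 1 (send(from=A, to=B, msg='resp')): A:[] B:[resp] C:[]
After 2 (process(A)): A:[] B:[resp] C:[]
After 3 (send(from=A, to=C, msg='err')): A:[] B:[resp] C:[err]
After 4 (send(from=A, to=C, msg='ok')): A:[] B:[resp] C:[err,ok]
After 5 (process(A)): A:[] B:[resp] C:[err,ok]
After 6 (process(B)): A:[] B:[] C:[err,ok]
After 7 (send(from=A, to=C, msg='data')): A:[] B:[] C:[err,ok,data]
After 8 (send(from=A, to=B, msg='bye')): A:[] B:[bye] C:[err,ok,data]

(empty)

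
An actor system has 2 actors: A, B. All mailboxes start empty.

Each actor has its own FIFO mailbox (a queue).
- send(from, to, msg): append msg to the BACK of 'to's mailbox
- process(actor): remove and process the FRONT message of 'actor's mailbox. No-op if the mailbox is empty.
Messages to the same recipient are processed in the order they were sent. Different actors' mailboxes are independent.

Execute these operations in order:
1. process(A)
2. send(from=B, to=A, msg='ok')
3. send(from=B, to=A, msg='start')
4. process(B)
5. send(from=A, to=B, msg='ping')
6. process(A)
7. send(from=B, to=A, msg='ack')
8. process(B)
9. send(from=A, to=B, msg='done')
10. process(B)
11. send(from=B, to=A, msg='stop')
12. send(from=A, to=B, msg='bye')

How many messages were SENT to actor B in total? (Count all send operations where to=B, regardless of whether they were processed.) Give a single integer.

After 1 (process(A)): A:[] B:[]
After 2 (send(from=B, to=A, msg='ok')): A:[ok] B:[]
After 3 (send(from=B, to=A, msg='start')): A:[ok,start] B:[]
After 4 (process(B)): A:[ok,start] B:[]
After 5 (send(from=A, to=B, msg='ping')): A:[ok,start] B:[ping]
After 6 (process(A)): A:[start] B:[ping]
After 7 (send(from=B, to=A, msg='ack')): A:[start,ack] B:[ping]
After 8 (process(B)): A:[start,ack] B:[]
After 9 (send(from=A, to=B, msg='done')): A:[start,ack] B:[done]
After 10 (process(B)): A:[start,ack] B:[]
After 11 (send(from=B, to=A, msg='stop')): A:[start,ack,stop] B:[]
After 12 (send(from=A, to=B, msg='bye')): A:[start,ack,stop] B:[bye]

Answer: 3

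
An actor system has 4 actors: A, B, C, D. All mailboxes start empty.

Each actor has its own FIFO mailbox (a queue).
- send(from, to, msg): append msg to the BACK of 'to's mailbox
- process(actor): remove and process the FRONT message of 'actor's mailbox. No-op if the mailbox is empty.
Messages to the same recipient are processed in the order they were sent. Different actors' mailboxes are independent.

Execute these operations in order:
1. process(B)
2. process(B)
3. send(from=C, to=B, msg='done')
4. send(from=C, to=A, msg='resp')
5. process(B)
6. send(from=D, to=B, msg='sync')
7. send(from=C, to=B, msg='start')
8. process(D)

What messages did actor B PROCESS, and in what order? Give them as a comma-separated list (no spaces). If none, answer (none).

After 1 (process(B)): A:[] B:[] C:[] D:[]
After 2 (process(B)): A:[] B:[] C:[] D:[]
After 3 (send(from=C, to=B, msg='done')): A:[] B:[done] C:[] D:[]
After 4 (send(from=C, to=A, msg='resp')): A:[resp] B:[done] C:[] D:[]
After 5 (process(B)): A:[resp] B:[] C:[] D:[]
After 6 (send(from=D, to=B, msg='sync')): A:[resp] B:[sync] C:[] D:[]
After 7 (send(from=C, to=B, msg='start')): A:[resp] B:[sync,start] C:[] D:[]
After 8 (process(D)): A:[resp] B:[sync,start] C:[] D:[]

Answer: done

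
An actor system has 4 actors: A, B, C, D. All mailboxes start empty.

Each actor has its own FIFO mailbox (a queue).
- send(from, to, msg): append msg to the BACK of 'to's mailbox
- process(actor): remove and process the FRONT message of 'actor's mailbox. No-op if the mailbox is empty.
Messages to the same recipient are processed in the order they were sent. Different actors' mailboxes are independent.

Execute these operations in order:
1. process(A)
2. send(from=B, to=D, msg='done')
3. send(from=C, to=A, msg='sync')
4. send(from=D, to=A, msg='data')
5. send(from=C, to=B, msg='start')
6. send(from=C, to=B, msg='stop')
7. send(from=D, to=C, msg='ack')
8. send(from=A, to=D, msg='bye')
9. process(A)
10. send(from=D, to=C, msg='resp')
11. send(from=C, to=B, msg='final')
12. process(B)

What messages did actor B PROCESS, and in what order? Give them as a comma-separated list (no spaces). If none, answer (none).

Answer: start

Derivation:
After 1 (process(A)): A:[] B:[] C:[] D:[]
After 2 (send(from=B, to=D, msg='done')): A:[] B:[] C:[] D:[done]
After 3 (send(from=C, to=A, msg='sync')): A:[sync] B:[] C:[] D:[done]
After 4 (send(from=D, to=A, msg='data')): A:[sync,data] B:[] C:[] D:[done]
After 5 (send(from=C, to=B, msg='start')): A:[sync,data] B:[start] C:[] D:[done]
After 6 (send(from=C, to=B, msg='stop')): A:[sync,data] B:[start,stop] C:[] D:[done]
After 7 (send(from=D, to=C, msg='ack')): A:[sync,data] B:[start,stop] C:[ack] D:[done]
After 8 (send(from=A, to=D, msg='bye')): A:[sync,data] B:[start,stop] C:[ack] D:[done,bye]
After 9 (process(A)): A:[data] B:[start,stop] C:[ack] D:[done,bye]
After 10 (send(from=D, to=C, msg='resp')): A:[data] B:[start,stop] C:[ack,resp] D:[done,bye]
After 11 (send(from=C, to=B, msg='final')): A:[data] B:[start,stop,final] C:[ack,resp] D:[done,bye]
After 12 (process(B)): A:[data] B:[stop,final] C:[ack,resp] D:[done,bye]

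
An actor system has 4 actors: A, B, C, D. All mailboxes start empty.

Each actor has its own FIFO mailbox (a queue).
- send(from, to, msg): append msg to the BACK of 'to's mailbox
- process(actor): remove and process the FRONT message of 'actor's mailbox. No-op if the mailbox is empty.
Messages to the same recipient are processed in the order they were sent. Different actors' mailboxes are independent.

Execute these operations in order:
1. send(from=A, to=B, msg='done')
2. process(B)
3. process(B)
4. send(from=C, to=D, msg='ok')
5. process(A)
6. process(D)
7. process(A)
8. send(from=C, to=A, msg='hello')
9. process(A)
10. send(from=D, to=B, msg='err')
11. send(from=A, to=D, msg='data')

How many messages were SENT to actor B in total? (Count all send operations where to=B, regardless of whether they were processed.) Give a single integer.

After 1 (send(from=A, to=B, msg='done')): A:[] B:[done] C:[] D:[]
After 2 (process(B)): A:[] B:[] C:[] D:[]
After 3 (process(B)): A:[] B:[] C:[] D:[]
After 4 (send(from=C, to=D, msg='ok')): A:[] B:[] C:[] D:[ok]
After 5 (process(A)): A:[] B:[] C:[] D:[ok]
After 6 (process(D)): A:[] B:[] C:[] D:[]
After 7 (process(A)): A:[] B:[] C:[] D:[]
After 8 (send(from=C, to=A, msg='hello')): A:[hello] B:[] C:[] D:[]
After 9 (process(A)): A:[] B:[] C:[] D:[]
After 10 (send(from=D, to=B, msg='err')): A:[] B:[err] C:[] D:[]
After 11 (send(from=A, to=D, msg='data')): A:[] B:[err] C:[] D:[data]

Answer: 2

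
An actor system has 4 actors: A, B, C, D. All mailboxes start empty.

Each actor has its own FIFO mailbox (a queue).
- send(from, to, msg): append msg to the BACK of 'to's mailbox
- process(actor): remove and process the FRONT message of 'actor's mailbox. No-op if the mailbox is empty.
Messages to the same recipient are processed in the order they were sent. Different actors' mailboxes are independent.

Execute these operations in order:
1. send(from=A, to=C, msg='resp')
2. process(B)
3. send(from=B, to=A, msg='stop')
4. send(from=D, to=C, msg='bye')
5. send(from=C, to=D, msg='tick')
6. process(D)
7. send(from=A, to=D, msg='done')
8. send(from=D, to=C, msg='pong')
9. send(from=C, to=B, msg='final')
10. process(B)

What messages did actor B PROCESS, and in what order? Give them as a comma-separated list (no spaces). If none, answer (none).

After 1 (send(from=A, to=C, msg='resp')): A:[] B:[] C:[resp] D:[]
After 2 (process(B)): A:[] B:[] C:[resp] D:[]
After 3 (send(from=B, to=A, msg='stop')): A:[stop] B:[] C:[resp] D:[]
After 4 (send(from=D, to=C, msg='bye')): A:[stop] B:[] C:[resp,bye] D:[]
After 5 (send(from=C, to=D, msg='tick')): A:[stop] B:[] C:[resp,bye] D:[tick]
After 6 (process(D)): A:[stop] B:[] C:[resp,bye] D:[]
After 7 (send(from=A, to=D, msg='done')): A:[stop] B:[] C:[resp,bye] D:[done]
After 8 (send(from=D, to=C, msg='pong')): A:[stop] B:[] C:[resp,bye,pong] D:[done]
After 9 (send(from=C, to=B, msg='final')): A:[stop] B:[final] C:[resp,bye,pong] D:[done]
After 10 (process(B)): A:[stop] B:[] C:[resp,bye,pong] D:[done]

Answer: final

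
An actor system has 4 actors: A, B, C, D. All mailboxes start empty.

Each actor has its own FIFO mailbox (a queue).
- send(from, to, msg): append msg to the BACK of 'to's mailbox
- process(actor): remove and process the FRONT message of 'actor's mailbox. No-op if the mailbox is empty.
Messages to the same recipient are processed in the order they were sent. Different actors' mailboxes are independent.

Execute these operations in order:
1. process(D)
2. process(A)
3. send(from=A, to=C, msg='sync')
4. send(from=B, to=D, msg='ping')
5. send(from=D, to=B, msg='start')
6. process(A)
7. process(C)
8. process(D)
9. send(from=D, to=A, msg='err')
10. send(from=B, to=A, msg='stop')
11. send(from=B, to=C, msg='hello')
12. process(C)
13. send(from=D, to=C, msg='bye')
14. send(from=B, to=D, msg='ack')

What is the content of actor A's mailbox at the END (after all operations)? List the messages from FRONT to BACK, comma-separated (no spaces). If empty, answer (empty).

Answer: err,stop

Derivation:
After 1 (process(D)): A:[] B:[] C:[] D:[]
After 2 (process(A)): A:[] B:[] C:[] D:[]
After 3 (send(from=A, to=C, msg='sync')): A:[] B:[] C:[sync] D:[]
After 4 (send(from=B, to=D, msg='ping')): A:[] B:[] C:[sync] D:[ping]
After 5 (send(from=D, to=B, msg='start')): A:[] B:[start] C:[sync] D:[ping]
After 6 (process(A)): A:[] B:[start] C:[sync] D:[ping]
After 7 (process(C)): A:[] B:[start] C:[] D:[ping]
After 8 (process(D)): A:[] B:[start] C:[] D:[]
After 9 (send(from=D, to=A, msg='err')): A:[err] B:[start] C:[] D:[]
After 10 (send(from=B, to=A, msg='stop')): A:[err,stop] B:[start] C:[] D:[]
After 11 (send(from=B, to=C, msg='hello')): A:[err,stop] B:[start] C:[hello] D:[]
After 12 (process(C)): A:[err,stop] B:[start] C:[] D:[]
After 13 (send(from=D, to=C, msg='bye')): A:[err,stop] B:[start] C:[bye] D:[]
After 14 (send(from=B, to=D, msg='ack')): A:[err,stop] B:[start] C:[bye] D:[ack]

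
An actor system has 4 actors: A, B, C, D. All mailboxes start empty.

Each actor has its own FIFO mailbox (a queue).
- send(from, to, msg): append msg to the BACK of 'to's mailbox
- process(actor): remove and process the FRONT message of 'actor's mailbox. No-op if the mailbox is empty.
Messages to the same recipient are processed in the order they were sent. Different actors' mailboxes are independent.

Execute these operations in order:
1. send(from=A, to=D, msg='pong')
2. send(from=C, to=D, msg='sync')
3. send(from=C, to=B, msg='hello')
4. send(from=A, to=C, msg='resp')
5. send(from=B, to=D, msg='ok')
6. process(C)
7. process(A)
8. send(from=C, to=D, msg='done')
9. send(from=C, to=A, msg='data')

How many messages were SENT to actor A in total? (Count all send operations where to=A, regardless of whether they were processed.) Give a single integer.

Answer: 1

Derivation:
After 1 (send(from=A, to=D, msg='pong')): A:[] B:[] C:[] D:[pong]
After 2 (send(from=C, to=D, msg='sync')): A:[] B:[] C:[] D:[pong,sync]
After 3 (send(from=C, to=B, msg='hello')): A:[] B:[hello] C:[] D:[pong,sync]
After 4 (send(from=A, to=C, msg='resp')): A:[] B:[hello] C:[resp] D:[pong,sync]
After 5 (send(from=B, to=D, msg='ok')): A:[] B:[hello] C:[resp] D:[pong,sync,ok]
After 6 (process(C)): A:[] B:[hello] C:[] D:[pong,sync,ok]
After 7 (process(A)): A:[] B:[hello] C:[] D:[pong,sync,ok]
After 8 (send(from=C, to=D, msg='done')): A:[] B:[hello] C:[] D:[pong,sync,ok,done]
After 9 (send(from=C, to=A, msg='data')): A:[data] B:[hello] C:[] D:[pong,sync,ok,done]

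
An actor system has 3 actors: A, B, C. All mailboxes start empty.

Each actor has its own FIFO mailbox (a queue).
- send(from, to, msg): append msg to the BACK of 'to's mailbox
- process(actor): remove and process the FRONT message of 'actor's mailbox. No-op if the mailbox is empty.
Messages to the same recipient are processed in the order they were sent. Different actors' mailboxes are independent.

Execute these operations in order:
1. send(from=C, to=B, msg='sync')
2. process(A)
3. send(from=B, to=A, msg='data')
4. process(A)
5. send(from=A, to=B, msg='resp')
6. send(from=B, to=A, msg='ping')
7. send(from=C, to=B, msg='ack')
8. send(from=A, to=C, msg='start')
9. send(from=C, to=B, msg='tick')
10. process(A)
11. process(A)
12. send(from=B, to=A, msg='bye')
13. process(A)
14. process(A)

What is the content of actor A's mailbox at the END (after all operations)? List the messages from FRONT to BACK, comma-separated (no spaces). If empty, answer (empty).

Answer: (empty)

Derivation:
After 1 (send(from=C, to=B, msg='sync')): A:[] B:[sync] C:[]
After 2 (process(A)): A:[] B:[sync] C:[]
After 3 (send(from=B, to=A, msg='data')): A:[data] B:[sync] C:[]
After 4 (process(A)): A:[] B:[sync] C:[]
After 5 (send(from=A, to=B, msg='resp')): A:[] B:[sync,resp] C:[]
After 6 (send(from=B, to=A, msg='ping')): A:[ping] B:[sync,resp] C:[]
After 7 (send(from=C, to=B, msg='ack')): A:[ping] B:[sync,resp,ack] C:[]
After 8 (send(from=A, to=C, msg='start')): A:[ping] B:[sync,resp,ack] C:[start]
After 9 (send(from=C, to=B, msg='tick')): A:[ping] B:[sync,resp,ack,tick] C:[start]
After 10 (process(A)): A:[] B:[sync,resp,ack,tick] C:[start]
After 11 (process(A)): A:[] B:[sync,resp,ack,tick] C:[start]
After 12 (send(from=B, to=A, msg='bye')): A:[bye] B:[sync,resp,ack,tick] C:[start]
After 13 (process(A)): A:[] B:[sync,resp,ack,tick] C:[start]
After 14 (process(A)): A:[] B:[sync,resp,ack,tick] C:[start]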